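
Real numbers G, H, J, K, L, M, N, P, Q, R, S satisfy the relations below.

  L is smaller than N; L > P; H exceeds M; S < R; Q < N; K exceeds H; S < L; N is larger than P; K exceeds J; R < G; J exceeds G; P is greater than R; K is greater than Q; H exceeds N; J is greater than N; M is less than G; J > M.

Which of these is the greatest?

K

S is not greatest since S < L; M is not greatest since M < J; R is not greatest since R < P; G is not greatest since G < J; P is not greatest since P < L; Q is not greatest since Q < N; L is not greatest since L < N; N is not greatest since N < J; H is not greatest since H < K; J is not greatest since J < K.
Only K has nothing above it, so K is the greatest.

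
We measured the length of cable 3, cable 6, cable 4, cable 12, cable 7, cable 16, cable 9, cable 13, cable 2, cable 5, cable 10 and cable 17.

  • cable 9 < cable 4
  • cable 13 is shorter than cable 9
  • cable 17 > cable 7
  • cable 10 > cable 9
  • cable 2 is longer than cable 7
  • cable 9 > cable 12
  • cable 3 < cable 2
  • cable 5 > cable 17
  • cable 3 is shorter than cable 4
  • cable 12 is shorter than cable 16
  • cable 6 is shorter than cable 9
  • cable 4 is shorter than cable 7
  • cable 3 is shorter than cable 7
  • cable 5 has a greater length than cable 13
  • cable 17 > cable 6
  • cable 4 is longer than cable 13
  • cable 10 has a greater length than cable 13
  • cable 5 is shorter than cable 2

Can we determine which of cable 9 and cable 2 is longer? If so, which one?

cable 2

cable 9 < cable 4 and cable 4 < cable 7 give cable 9 < cable 7.
Then cable 7 < cable 17 extends the chain to cable 17.
Then cable 17 < cable 5 extends the chain to cable 5.
With cable 5 < cable 2: cable 9 < cable 4 < cable 7 < cable 17 < cable 5 < cable 2.
So cable 2 is longer.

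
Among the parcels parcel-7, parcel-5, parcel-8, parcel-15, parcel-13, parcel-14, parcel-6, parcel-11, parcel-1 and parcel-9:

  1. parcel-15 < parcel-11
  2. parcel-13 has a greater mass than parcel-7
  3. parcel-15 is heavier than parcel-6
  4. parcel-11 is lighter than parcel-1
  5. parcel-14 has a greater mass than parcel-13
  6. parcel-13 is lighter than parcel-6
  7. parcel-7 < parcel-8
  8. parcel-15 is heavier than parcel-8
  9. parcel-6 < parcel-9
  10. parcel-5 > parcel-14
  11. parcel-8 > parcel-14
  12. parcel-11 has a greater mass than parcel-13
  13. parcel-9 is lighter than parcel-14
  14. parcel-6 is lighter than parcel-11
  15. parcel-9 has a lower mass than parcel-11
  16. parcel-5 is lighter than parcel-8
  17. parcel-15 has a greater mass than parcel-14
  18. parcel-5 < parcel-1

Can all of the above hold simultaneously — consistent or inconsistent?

Every relation is compatible with parcel-7 < parcel-13 < parcel-6 < parcel-9 < parcel-14 < parcel-5 < parcel-8 < parcel-15 < parcel-11 < parcel-1; the set is consistent.

consistent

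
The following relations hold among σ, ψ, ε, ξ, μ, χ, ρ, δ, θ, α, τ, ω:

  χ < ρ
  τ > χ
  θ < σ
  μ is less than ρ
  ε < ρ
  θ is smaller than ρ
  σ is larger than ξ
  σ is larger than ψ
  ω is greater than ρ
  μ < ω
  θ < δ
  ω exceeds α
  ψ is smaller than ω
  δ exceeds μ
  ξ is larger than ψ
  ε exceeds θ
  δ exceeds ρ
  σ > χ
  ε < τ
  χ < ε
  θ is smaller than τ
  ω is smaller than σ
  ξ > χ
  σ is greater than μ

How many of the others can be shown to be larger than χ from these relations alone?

7

From χ the given relations immediately reach ε, ρ, τ, ξ, σ.
From those, ω, δ — 7 in total.
No other element is forced above χ by the given relations, so the count is 7.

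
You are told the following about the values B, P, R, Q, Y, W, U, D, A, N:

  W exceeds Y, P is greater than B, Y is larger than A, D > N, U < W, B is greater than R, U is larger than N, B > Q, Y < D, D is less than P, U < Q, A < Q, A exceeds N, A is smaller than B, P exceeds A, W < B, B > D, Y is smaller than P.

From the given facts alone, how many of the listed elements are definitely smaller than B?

8

Directly below B: R, A, Q, D, W.
One step further: N, U, Y (8 so far).
No other element is forced below B by the given relations, so the count is 8.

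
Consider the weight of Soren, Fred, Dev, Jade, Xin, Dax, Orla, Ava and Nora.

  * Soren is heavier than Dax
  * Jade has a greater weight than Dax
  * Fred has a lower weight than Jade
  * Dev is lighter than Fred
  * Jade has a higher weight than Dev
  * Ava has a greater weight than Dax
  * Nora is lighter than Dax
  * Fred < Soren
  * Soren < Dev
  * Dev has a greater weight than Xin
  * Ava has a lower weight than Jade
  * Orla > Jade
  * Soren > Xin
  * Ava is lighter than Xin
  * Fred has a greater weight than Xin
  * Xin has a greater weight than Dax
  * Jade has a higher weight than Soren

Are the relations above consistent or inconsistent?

inconsistent

We have Dev < Fred stated directly, yet also Fred < Soren < Dev by chaining the others — so Fred < Dev. Contradiction.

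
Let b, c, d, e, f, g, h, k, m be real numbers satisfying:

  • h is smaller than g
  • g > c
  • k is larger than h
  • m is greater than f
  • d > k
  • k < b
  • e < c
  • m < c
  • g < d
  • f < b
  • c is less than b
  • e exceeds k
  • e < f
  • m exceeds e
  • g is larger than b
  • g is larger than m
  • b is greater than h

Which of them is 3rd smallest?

e

The consecutive relations fix a unique order: h < k < e < f < m < c < b < g < d.
Counting 3 from the smallest end gives e.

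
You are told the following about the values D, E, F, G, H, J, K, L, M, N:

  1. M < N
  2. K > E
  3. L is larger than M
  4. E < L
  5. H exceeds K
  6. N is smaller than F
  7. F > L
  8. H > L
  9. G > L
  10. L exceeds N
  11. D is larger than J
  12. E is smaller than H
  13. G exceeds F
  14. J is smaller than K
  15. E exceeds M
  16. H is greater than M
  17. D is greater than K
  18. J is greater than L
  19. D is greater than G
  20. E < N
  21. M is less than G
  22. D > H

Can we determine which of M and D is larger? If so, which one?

D

M < E and E < N give M < N.
With N < L: M < E < N < L.
Then L < J extends the chain to J.
Then J < K extends the chain to K.
Then K < H extends the chain to H.
With H < D: M < E < N < L < J < K < H < D.
So D is larger.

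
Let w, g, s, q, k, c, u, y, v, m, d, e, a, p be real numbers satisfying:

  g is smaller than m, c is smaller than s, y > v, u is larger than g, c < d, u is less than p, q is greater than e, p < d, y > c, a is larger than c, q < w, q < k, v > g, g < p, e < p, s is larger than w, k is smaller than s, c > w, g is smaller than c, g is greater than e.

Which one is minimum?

g is not least since e < g; q is not least since e < q; w is not least since q < w; k is not least since q < k; c is not least since g < c; s is not least since k < s; u is not least since g < u; p is not least since e < p; m is not least since g < m; d is not least since c < d; v is not least since g < v; y is not least since c < y; a is not least since c < a.
Only e has nothing below it, so e is the minimum.

e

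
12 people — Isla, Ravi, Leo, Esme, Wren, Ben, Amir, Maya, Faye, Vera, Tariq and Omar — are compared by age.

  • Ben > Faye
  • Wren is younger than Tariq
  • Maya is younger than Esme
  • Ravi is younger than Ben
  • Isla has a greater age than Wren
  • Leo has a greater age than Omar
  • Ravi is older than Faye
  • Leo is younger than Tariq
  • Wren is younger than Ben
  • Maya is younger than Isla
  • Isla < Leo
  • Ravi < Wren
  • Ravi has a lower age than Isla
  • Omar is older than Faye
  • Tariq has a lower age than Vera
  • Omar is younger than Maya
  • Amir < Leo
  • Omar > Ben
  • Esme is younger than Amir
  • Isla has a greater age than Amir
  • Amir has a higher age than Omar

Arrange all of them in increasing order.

Each adjacent pair is fixed by a given relation: Faye < Ravi; Ravi < Wren; Wren < Ben; Ben < Omar; Omar < Maya; Maya < Esme; Esme < Amir; Amir < Isla; Isla < Leo; Leo < Tariq; Tariq < Vera. Chaining them end to end gives the full order.

Faye < Ravi < Wren < Ben < Omar < Maya < Esme < Amir < Isla < Leo < Tariq < Vera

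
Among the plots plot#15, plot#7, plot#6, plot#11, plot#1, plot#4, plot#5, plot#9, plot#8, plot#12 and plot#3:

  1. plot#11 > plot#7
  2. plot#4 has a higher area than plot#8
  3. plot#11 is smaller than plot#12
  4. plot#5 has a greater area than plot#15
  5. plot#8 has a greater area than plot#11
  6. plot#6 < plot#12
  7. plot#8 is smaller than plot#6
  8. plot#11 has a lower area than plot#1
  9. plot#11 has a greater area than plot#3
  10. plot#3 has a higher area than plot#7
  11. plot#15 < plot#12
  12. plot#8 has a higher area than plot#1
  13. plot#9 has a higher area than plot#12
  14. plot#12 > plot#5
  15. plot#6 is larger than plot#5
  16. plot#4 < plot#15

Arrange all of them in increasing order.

plot#7 < plot#3 < plot#11 < plot#1 < plot#8 < plot#4 < plot#15 < plot#5 < plot#6 < plot#12 < plot#9

Nothing is placed below plot#7, so it is least; from there plot#7 < plot#3; plot#3 < plot#11; plot#11 < plot#1; plot#1 < plot#8; plot#8 < plot#4; plot#4 < plot#15; plot#15 < plot#5; plot#5 < plot#6; plot#6 < plot#12; plot#12 < plot#9, each given directly.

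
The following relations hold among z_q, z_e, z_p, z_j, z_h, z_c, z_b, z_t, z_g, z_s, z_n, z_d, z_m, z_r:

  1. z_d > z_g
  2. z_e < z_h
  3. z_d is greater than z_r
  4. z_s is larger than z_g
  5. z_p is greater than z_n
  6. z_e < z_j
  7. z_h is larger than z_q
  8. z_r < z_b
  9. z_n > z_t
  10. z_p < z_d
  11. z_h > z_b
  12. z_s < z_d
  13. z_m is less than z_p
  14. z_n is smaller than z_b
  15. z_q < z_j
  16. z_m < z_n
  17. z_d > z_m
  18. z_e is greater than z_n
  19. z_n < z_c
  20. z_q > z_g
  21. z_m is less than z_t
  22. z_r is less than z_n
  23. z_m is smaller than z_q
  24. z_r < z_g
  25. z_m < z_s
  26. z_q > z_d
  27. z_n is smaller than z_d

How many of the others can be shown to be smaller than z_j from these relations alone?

From z_j the given relations immediately reach z_e, z_q.
From those, z_m, z_g, z_n, z_d — 6 in total.
From those, z_r, z_t, z_p, z_s — 10 in total.
Nothing else is reachable below z_j; 10 in all.

10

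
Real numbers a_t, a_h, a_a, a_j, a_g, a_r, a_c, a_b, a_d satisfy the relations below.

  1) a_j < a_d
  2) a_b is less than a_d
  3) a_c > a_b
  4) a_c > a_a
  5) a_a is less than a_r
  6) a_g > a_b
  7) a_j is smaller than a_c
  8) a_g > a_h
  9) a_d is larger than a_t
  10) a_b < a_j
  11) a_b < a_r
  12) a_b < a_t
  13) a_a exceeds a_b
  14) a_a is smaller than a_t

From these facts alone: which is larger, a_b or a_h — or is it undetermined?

Following every chain through a_h: above a_h we get a_g.
a_b is not reached, and no chain runs the other way from a_b to a_h.
So the given relations leave the order of a_h and a_b undetermined.

undetermined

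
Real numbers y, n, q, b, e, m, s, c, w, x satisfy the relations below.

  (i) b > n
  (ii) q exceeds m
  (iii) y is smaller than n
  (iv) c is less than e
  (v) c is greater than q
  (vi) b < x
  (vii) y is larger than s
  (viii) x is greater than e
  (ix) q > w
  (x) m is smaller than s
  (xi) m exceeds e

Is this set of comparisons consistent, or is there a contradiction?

Chaining the given relations yields q < c < e < m, so q < m. But one relation states m < q. These cannot both hold.

inconsistent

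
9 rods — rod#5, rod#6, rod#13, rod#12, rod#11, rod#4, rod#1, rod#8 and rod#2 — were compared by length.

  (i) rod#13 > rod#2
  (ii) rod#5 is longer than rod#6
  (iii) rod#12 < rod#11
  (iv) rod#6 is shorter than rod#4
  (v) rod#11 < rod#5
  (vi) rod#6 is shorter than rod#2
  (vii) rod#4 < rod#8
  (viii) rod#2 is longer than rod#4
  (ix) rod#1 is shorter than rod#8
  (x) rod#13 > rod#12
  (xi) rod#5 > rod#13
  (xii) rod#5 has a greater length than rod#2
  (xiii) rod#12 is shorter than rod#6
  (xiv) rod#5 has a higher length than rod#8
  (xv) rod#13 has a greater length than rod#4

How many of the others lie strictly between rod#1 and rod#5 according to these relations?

The relations place rod#1 below rod#5. An element lies strictly between them when it is forced above rod#1 and also forced below rod#5.
Above rod#1: {rod#8}. Below rod#5: {rod#12, rod#6, rod#4, rod#2, rod#11, rod#8, rod#13}.
Intersection: {rod#8} — 1.

1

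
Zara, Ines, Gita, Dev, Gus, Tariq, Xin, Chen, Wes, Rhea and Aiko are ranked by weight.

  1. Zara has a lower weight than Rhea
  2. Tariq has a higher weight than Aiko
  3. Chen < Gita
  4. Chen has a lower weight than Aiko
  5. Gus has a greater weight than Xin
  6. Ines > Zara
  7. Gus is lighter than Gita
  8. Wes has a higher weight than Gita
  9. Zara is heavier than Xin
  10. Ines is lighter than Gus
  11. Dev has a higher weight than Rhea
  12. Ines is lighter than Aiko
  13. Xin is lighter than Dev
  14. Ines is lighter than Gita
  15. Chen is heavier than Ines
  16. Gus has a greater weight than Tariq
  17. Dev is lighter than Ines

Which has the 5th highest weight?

Chaining the given pairs: Xin < Zara < Rhea < Dev < Ines < Chen < Aiko < Tariq < Gus < Gita < Wes.
Counting 5 from the largest end gives Aiko.

Aiko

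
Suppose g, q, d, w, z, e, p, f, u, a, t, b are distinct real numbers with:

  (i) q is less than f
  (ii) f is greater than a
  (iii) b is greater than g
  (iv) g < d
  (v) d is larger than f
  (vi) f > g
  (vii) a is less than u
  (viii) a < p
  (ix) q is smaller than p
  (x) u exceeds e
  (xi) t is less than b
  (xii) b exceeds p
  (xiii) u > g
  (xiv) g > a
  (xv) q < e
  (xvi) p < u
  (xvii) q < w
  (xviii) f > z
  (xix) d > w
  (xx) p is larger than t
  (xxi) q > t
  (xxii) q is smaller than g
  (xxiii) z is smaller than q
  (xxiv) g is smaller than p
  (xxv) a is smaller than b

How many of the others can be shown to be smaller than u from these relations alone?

7

The elements the relations force below u are t, z, q, a, e, g, p — no chain reaches any other.
That is 7.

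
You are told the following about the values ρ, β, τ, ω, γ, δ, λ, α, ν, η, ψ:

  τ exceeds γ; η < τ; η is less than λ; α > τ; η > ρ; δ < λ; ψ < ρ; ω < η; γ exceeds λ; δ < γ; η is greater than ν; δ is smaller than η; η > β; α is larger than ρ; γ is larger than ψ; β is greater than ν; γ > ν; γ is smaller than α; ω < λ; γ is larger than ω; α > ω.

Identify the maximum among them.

α

Chaining downward from α: directly below it, ω, ρ, γ, τ; then ψ, ν, δ, η, λ; then β.
That covers every other element, and nothing is given above α, so α is the maximum.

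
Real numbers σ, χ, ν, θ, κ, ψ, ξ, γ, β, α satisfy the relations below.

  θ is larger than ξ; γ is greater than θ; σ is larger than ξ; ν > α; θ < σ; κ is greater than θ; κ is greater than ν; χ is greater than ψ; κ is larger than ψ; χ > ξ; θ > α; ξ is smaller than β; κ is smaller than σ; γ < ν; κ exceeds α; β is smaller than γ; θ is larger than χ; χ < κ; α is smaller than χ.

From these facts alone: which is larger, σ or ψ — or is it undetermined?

Chaining the given relations: ψ < χ < θ < γ < ν < κ < σ.
So σ is larger.

σ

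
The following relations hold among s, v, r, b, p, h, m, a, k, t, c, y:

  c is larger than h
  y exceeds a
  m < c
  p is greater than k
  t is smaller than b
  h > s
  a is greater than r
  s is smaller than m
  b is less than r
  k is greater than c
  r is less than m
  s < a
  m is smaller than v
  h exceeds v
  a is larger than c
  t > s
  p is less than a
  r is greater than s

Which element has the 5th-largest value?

c

Chaining the given pairs: s < t < b < r < m < v < h < c < k < p < a < y.
The 5th largest is c.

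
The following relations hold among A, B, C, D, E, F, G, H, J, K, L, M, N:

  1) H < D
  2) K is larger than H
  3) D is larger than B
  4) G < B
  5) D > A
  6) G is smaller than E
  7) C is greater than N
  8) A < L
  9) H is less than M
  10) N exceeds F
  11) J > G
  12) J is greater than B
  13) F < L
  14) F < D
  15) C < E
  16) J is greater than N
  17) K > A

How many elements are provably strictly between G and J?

Chaining upward from G reaches: B, D, E.
Chaining downward from J reaches: F, N, B.
Strictly between G and J are those in both lists: B — 1 element.

1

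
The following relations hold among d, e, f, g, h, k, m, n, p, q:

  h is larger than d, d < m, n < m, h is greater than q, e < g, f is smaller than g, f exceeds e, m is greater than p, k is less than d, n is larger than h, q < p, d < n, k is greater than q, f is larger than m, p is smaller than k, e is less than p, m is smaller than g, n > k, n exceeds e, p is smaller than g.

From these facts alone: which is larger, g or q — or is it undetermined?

q < p and p < k give q < k.
With k < d: q < p < k < d.
With d < h: q < p < k < d < h.
With h < n: q < p < k < d < h < n.
With n < m: q < p < k < d < h < n < m.
Then m < f extends the chain to f.
With f < g: q < p < k < d < h < n < m < f < g.
So g is larger.

g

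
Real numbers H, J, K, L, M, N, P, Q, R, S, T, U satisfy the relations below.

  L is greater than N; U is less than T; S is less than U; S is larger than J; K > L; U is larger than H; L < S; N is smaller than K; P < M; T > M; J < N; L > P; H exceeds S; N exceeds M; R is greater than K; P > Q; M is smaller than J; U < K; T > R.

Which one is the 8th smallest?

H

Chaining the given pairs: Q < P < M < J < N < L < S < H < U < K < R < T.
The 8th smallest is H.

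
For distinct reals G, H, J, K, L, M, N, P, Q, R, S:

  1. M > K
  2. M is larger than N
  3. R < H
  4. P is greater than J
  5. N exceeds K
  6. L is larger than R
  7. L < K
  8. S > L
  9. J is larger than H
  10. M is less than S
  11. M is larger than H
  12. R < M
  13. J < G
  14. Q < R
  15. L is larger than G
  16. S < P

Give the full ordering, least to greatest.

Q < R < H < J < G < L < K < N < M < S < P

The consecutive links are each given: Q < R; R < H; H < J; J < G; G < L; L < K; K < N; N < M; M < S; S < P.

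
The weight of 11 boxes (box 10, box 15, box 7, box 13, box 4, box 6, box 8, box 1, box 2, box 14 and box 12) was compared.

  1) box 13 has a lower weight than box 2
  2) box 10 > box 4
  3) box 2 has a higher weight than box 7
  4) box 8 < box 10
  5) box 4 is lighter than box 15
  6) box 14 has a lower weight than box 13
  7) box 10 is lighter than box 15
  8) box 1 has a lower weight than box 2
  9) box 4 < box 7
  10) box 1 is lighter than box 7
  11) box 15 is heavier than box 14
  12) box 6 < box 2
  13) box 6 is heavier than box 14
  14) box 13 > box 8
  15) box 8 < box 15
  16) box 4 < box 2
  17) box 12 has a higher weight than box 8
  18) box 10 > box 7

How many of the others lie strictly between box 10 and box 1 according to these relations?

1

The relations place box 1 below box 10. An element lies strictly between them when it is forced above box 1 and also forced below box 10.
Above box 1: {box 7, box 2, box 15}. Below box 10: {box 8, box 4, box 7}.
Intersection: {box 7} — 1.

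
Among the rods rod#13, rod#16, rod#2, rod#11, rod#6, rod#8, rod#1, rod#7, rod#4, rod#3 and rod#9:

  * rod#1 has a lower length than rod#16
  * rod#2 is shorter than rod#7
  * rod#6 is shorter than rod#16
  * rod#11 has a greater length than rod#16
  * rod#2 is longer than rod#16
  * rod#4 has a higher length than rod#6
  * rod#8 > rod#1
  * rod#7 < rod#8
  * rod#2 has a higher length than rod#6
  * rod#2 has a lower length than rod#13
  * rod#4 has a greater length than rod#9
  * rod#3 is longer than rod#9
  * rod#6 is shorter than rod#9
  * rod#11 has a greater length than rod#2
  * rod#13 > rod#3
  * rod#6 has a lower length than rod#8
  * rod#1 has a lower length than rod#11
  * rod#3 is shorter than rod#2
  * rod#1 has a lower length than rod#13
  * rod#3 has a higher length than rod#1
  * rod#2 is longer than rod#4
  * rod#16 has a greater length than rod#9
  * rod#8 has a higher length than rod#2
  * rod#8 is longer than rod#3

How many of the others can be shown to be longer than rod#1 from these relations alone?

7

From rod#1 the given relations immediately reach rod#3, rod#16, rod#13, rod#11, rod#8.
From those, rod#2 — 6 in total.
From those, rod#7 — 7 in total.
Nothing else is reachable above rod#1; 7 in all.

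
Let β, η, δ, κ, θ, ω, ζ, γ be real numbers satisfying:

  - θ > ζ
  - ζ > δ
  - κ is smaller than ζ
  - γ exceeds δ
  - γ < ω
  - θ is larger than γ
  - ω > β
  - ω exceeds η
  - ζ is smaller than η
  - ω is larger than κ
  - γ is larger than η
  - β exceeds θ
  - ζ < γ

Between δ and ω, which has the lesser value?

δ

Link the given pairs in sequence: δ < ζ; ζ < η; η < γ; γ < θ; θ < β; β < ω.
Chaining these gives δ < ζ < η < γ < θ < β < ω.
So δ < ω; δ is the smaller of the two.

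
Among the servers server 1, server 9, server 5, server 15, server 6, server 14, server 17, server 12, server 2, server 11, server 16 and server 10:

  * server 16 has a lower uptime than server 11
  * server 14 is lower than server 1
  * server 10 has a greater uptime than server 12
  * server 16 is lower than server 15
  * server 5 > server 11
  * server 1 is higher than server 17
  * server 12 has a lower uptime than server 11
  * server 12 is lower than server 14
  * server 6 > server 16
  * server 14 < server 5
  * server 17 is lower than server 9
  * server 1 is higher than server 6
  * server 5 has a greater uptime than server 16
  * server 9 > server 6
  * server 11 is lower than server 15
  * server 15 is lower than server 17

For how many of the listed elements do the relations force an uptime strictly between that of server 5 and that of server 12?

2

Chaining upward from server 12 reaches: server 10, server 11, server 15, server 17, server 14, server 9, server 1.
Chaining downward from server 5 reaches: server 16, server 11, server 14.
Strictly between server 12 and server 5 are those in both lists: server 11, server 14 — 2 elements.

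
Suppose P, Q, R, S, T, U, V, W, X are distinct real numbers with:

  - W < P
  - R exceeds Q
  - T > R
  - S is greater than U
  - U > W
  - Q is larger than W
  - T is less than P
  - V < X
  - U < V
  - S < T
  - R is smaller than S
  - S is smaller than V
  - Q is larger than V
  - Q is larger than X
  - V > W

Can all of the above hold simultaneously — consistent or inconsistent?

We have R < S stated directly, yet also S < V < X < Q < R by chaining the others — so S < R. Contradiction.

inconsistent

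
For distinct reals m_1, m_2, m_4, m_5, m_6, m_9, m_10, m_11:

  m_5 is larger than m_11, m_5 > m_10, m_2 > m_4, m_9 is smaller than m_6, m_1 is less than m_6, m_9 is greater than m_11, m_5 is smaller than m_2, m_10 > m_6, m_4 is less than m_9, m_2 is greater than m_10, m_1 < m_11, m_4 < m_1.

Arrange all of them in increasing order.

m_4 < m_1 < m_11 < m_9 < m_6 < m_10 < m_5 < m_2

Nothing is placed below m_4, so it is least; from there m_4 < m_1; m_1 < m_11; m_11 < m_9; m_9 < m_6; m_6 < m_10; m_10 < m_5; m_5 < m_2, each given directly.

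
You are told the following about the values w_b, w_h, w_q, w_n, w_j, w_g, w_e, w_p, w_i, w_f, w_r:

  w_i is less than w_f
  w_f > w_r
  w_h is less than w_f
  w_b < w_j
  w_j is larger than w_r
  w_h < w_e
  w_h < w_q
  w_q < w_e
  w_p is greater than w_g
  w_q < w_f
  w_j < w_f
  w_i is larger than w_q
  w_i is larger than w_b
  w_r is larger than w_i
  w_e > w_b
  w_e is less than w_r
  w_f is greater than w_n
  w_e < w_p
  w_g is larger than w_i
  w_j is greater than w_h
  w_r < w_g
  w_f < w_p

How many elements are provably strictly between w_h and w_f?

The relations place w_h below w_f. An element lies strictly between them when it is forced above w_h and also forced below w_f.
Above w_h: {w_q, w_i, w_e, w_r, w_j, w_g, w_p}. Below w_f: {w_b, w_q, w_i, w_e, w_r, w_j, w_n}.
Intersection: {w_q, w_i, w_e, w_r, w_j} — 5.

5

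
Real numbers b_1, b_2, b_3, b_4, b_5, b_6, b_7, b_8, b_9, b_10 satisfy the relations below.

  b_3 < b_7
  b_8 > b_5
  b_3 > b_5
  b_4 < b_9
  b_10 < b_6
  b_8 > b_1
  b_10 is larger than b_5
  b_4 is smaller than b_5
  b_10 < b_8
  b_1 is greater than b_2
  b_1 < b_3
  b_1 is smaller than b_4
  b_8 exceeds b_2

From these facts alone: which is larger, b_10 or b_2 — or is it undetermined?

The relevant relations are b_2 < b_1; b_1 < b_4; b_4 < b_5; b_5 < b_10.
Chaining these gives b_2 < b_1 < b_4 < b_5 < b_10.
So b_10 is larger.

b_10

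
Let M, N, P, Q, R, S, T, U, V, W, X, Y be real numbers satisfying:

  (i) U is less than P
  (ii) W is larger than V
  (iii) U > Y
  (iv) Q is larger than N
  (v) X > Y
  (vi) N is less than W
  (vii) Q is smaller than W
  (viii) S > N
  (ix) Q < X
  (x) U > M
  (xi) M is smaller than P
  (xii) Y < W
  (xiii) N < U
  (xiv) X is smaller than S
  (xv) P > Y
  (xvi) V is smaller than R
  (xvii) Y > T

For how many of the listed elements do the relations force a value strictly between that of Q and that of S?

The relations place Q below S. An element lies strictly between them when it is forced above Q and also forced below S.
Above Q: {X, W}. Below S: {N, T, Y, X}.
Intersection: {X} — 1.

1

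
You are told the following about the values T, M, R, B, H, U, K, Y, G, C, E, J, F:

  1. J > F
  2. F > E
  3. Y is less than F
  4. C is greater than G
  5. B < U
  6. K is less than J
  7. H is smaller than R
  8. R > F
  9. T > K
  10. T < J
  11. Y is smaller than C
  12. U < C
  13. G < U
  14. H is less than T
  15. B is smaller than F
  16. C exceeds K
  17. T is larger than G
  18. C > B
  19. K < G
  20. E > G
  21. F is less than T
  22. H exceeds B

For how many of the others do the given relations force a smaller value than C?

5

The elements the relations force below C are K, Y, G, B, U — no chain reaches any other.
That is 5.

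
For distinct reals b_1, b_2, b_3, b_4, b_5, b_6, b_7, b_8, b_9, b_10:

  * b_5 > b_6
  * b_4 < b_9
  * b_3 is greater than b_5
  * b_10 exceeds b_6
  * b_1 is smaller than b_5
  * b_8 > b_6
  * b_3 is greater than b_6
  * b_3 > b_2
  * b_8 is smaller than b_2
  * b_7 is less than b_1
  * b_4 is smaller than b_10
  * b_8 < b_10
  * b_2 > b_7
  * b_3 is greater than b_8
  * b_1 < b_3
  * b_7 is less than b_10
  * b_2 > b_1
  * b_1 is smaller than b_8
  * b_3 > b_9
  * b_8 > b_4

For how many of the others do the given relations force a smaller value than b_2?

From b_2 the given relations immediately reach b_7, b_1, b_8.
From those, b_4, b_6 — 5 in total.
Nothing else is reachable below b_2; 5 in all.

5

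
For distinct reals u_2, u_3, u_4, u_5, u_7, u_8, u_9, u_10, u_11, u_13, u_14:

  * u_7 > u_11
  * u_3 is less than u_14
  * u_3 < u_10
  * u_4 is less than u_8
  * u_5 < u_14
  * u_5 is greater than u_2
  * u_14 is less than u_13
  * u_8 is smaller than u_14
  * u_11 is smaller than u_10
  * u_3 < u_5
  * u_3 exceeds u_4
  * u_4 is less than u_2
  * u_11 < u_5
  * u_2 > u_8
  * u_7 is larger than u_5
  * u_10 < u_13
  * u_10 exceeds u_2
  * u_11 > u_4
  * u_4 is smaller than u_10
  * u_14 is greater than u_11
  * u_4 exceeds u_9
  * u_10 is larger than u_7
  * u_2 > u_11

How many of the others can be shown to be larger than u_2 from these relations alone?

The elements the relations force above u_2 are u_5, u_7, u_14, u_10, u_13 — no chain reaches any other.
That is 5.

5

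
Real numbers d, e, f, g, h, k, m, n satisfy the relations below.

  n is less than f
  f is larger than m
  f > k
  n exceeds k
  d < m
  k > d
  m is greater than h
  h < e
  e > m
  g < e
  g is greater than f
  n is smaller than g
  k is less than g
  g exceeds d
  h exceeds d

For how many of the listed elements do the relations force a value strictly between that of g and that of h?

2

Chaining upward from h reaches: m, f, e.
Chaining downward from g reaches: d, k, m, n, f.
Strictly between h and g are those in both lists: m, f — 2 elements.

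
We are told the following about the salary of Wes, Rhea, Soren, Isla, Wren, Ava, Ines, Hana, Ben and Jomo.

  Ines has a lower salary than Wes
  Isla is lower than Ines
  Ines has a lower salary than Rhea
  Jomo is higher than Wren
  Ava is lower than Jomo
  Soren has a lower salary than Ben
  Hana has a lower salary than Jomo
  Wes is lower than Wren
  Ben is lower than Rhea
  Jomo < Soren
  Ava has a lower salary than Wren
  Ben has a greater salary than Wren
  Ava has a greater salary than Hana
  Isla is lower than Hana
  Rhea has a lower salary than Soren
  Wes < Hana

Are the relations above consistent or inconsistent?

Chaining the given relations yields Soren < Ben < Rhea, so Soren < Rhea. But one relation states Rhea < Soren. These cannot both hold.

inconsistent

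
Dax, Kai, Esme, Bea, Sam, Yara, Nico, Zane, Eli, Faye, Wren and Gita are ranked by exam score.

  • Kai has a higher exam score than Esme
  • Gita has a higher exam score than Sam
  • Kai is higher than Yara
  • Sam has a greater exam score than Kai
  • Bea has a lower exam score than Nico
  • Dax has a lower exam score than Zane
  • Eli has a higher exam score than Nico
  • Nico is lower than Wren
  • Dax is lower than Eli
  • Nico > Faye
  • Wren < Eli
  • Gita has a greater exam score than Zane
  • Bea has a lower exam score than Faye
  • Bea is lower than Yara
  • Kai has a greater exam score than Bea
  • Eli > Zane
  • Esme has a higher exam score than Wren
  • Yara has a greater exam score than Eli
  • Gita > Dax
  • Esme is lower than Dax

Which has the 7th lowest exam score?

Zane

Piecing the relations together gives one ordering: Bea < Faye < Nico < Wren < Esme < Dax < Zane < Eli < Yara < Kai < Sam < Gita.
The 7th smallest is Zane.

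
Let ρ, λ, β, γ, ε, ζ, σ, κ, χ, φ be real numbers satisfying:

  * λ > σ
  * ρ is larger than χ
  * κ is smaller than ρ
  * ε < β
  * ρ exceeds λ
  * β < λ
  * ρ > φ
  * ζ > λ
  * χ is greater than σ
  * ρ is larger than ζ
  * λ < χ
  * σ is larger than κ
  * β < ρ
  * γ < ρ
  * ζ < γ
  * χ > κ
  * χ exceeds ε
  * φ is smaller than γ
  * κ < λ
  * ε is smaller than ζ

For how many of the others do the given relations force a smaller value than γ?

From γ the given relations immediately reach φ, ζ.
From those, ε, λ — 4 in total.
From those, κ, σ, β — 7 in total.
Nothing else is reachable below γ; 7 in all.

7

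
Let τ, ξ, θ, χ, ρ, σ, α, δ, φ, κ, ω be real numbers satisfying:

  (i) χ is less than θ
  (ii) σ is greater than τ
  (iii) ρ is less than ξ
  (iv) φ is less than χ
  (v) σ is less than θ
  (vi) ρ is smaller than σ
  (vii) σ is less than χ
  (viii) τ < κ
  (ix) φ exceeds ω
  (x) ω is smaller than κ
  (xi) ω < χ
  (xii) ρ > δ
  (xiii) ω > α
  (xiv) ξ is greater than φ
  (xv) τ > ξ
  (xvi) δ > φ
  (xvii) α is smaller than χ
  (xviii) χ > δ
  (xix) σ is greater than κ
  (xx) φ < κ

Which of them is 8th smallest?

Chaining the given pairs: α < ω < φ < δ < ρ < ξ < τ < κ < σ < χ < θ.
Counting 8 from the smallest end gives κ.

κ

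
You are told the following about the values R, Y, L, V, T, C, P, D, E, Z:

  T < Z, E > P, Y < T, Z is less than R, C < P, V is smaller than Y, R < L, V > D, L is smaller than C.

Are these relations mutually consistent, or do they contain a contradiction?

Every relation is compatible with D < V < Y < T < Z < R < L < C < P < E; the set is consistent.

consistent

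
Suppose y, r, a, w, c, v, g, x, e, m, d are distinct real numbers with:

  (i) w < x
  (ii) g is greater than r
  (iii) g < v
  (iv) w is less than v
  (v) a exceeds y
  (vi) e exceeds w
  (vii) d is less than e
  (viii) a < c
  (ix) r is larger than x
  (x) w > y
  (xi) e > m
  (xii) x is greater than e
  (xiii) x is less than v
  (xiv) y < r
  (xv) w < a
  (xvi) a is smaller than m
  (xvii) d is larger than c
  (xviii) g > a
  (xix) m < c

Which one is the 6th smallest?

Piecing the relations together gives one ordering: y < w < a < m < c < d < e < x < r < g < v.
The 6th smallest is d.

d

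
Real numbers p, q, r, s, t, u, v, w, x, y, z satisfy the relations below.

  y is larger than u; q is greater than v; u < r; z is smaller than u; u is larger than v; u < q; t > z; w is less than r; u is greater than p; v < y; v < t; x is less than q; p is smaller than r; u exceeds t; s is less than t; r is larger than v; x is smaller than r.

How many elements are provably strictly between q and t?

1

The relations place t below q. An element lies strictly between them when it is forced above t and also forced below q.
Above t: {u, y, r}. Below q: {p, s, v, z, u, x}.
Intersection: {u} — 1.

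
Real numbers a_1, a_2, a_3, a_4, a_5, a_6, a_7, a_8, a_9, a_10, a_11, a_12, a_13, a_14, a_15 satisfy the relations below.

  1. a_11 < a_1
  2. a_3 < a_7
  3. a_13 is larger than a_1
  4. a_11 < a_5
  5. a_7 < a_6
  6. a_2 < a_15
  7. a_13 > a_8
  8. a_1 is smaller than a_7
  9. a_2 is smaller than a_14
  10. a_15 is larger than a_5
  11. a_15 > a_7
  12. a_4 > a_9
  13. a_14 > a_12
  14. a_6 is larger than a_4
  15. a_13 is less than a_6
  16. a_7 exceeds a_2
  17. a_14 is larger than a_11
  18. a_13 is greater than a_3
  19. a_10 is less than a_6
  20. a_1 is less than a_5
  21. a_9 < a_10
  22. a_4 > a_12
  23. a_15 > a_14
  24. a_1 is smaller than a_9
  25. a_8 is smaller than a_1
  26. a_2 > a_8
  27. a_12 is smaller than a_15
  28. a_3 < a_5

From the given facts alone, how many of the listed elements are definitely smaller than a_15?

9

From a_15 the given relations immediately reach a_12, a_2, a_14, a_5, a_7.
From those, a_3, a_11, a_8, a_1 — 9 in total.
No other element is forced below a_15 by the given relations, so the count is 9.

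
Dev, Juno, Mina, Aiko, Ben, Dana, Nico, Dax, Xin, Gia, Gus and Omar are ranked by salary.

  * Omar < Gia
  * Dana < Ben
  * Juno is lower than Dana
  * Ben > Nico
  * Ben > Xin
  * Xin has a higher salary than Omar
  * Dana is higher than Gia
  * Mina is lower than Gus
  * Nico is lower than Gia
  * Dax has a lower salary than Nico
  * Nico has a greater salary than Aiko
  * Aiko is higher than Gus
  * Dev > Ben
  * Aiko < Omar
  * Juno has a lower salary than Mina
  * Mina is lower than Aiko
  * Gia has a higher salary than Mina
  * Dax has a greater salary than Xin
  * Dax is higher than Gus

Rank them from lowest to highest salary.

Juno < Mina < Gus < Aiko < Omar < Xin < Dax < Nico < Gia < Dana < Ben < Dev

The consecutive links are each given: Juno < Mina; Mina < Gus; Gus < Aiko; Aiko < Omar; Omar < Xin; Xin < Dax; Dax < Nico; Nico < Gia; Gia < Dana; Dana < Ben; Ben < Dev.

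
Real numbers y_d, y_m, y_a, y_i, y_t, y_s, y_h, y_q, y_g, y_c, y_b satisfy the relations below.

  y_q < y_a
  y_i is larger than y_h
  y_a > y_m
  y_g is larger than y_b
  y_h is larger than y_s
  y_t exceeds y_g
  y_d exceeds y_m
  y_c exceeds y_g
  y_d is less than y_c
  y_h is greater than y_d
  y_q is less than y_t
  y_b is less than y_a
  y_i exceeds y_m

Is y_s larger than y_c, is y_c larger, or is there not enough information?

Following every chain through y_s: above y_s we get y_h, y_i.
y_c is not reached, and no chain runs the other way from y_c to y_s.
So the given relations leave the order of y_s and y_c undetermined.

undetermined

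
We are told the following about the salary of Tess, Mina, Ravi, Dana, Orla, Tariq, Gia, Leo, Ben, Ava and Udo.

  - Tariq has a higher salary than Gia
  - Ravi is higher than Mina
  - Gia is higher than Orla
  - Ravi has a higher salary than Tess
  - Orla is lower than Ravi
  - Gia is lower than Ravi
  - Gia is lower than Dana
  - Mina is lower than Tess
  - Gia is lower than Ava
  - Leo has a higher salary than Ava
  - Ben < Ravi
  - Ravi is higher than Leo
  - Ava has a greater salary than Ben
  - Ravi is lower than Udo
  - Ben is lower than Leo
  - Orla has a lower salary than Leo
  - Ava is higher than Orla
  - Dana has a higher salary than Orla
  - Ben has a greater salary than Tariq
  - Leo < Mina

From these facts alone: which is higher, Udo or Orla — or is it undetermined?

Following the relations from Orla: Orla < Gia < Tariq < Ben < Ava < Leo < Mina < Tess < Ravi < Udo.
So Udo is higher.

Udo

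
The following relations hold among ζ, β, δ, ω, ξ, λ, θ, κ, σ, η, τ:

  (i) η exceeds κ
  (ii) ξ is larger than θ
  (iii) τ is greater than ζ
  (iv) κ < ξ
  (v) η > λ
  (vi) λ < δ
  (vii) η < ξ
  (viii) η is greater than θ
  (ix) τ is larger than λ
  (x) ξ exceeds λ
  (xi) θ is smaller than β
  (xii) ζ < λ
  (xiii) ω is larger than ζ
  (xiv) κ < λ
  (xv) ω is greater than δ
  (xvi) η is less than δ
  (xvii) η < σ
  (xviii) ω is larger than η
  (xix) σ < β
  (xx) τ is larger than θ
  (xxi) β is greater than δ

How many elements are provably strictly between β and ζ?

Chaining upward from ζ reaches: λ, η, δ, τ, σ, ω, ξ.
Chaining downward from β reaches: κ, λ, θ, η, δ, σ.
Strictly between ζ and β are those in both lists: λ, η, δ, σ — 4 elements.

4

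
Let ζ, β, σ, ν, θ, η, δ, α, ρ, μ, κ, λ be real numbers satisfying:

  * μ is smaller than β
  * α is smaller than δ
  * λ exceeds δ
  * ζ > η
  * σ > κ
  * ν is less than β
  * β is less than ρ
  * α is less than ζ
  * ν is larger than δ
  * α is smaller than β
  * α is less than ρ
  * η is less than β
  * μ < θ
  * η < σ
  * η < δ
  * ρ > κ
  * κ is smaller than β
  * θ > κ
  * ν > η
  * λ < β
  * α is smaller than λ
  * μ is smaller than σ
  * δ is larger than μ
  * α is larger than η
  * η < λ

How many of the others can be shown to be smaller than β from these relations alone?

7

From β the given relations immediately reach η, α, μ, κ, λ, ν.
From those, δ — 7 in total.
Nothing else is reachable below β; 7 in all.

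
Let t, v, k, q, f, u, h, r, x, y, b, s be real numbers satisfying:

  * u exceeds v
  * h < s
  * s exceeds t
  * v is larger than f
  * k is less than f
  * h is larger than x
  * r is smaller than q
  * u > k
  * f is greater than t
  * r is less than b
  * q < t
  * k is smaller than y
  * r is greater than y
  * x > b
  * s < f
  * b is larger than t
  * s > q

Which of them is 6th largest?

x

Chaining the given pairs: k < y < r < q < t < b < x < h < s < f < v < u.
The 6th largest is x.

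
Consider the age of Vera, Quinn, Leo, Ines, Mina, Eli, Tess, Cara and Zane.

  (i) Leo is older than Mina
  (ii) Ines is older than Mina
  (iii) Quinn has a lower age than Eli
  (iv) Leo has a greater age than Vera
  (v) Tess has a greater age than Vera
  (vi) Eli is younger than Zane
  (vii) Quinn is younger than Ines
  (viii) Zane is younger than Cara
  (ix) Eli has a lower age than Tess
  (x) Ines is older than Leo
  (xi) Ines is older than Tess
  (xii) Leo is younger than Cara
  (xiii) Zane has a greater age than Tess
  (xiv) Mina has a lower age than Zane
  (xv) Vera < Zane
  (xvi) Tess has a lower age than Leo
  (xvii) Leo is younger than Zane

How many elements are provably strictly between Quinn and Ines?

3

The relations place Quinn below Ines. An element lies strictly between them when it is forced above Quinn and also forced below Ines.
Above Quinn: {Eli, Tess, Leo, Zane, Cara}. Below Ines: {Vera, Eli, Tess, Mina, Leo}.
Intersection: {Eli, Tess, Leo} — 3.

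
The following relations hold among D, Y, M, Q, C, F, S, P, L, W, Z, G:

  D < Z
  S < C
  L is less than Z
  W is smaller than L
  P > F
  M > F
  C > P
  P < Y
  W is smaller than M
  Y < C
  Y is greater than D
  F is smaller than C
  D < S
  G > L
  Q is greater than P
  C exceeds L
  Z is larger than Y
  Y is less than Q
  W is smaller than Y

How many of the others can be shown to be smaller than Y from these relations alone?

The elements the relations force below Y are F, D, P, W — no chain reaches any other.
That is 4.

4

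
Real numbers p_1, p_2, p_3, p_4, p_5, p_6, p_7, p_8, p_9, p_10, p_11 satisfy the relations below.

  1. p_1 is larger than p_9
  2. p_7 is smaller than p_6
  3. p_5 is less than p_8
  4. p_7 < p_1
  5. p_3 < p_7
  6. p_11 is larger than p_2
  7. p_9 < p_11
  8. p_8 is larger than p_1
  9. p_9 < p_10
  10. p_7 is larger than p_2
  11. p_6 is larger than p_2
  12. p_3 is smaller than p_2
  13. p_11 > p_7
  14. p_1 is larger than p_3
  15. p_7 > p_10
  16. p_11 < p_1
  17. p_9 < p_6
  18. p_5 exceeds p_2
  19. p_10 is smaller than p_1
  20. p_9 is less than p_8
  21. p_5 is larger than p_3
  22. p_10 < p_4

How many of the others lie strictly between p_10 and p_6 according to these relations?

Chaining upward from p_10 reaches: p_7, p_11, p_4, p_1, p_8.
Chaining downward from p_6 reaches: p_9, p_3, p_2, p_7.
Strictly between p_10 and p_6 are those in both lists: p_7 — 1 element.

1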